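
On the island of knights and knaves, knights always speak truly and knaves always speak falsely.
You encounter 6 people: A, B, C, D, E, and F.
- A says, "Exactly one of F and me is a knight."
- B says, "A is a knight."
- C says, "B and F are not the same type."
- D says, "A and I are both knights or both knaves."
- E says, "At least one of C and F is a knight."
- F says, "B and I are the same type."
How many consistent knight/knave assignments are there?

2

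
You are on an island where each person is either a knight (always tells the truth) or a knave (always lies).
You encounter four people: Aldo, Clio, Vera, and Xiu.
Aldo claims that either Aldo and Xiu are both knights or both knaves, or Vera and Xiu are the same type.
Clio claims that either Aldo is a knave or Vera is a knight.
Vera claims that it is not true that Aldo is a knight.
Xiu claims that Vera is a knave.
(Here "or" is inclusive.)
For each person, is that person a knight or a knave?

Aldo is a knight, Clio is a knave, Vera is a knave, and Xiu is a knight.

Suppose Aldo is a knave. Then Aldo's statement "either Aldo and Xiu are both knights or both knaves, or Vera and Xiu are the same type" would have to be false. Checking the 8 ways to assign the others, none is consistent with every speaker.
(For instance, with Clio=knave, Vera=knave, Xiu=knight, Clio's claim "either Aldo is a knave or Vera is a knight" comes out true where it would need to be false.)
So Aldo must be a knight, making "either Aldo and Xiu are both knights or both knaves, or Vera and Xiu are the same type" true. Taking Aldo=knight, Clio=knave, Vera=knave, Xiu=knight, each remaining statement checks out:
  Clio (knave): "either Aldo is a knave or Vera is a knight" — false. ✓
  Vera (knave): "it is not true that Aldo is a knight" — false. ✓
  Xiu (knight): "Vera is a knave" — true. ✓
This is the unique consistent assignment.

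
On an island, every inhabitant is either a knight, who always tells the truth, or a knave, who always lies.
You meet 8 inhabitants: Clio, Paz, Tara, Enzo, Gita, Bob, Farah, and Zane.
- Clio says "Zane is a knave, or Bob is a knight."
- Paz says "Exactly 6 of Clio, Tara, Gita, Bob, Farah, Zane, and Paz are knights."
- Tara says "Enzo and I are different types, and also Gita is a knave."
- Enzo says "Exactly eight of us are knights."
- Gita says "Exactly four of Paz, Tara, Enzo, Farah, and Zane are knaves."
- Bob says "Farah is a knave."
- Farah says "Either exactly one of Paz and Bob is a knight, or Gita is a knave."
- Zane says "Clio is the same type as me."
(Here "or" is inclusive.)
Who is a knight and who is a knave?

Clio is a knight, Paz is a knave, Tara is a knight, Enzo is a knave, Gita is a knave, Bob is a knave, Farah is a knight, and Zane is a knave.

Clio is a knight, so "Zane is a knave, or Bob is a knight" must be true — and it is.
Paz (knave): "exactly 6 of Clio, Tara, Gita, Bob, Farah, Zane, and Paz are knights" — false. ✓
Since Tara is a knight, "Enzo and I are different types, and also Gita is a knave" needs to be true, which holds.
Enzo is a knave, and the claim "exactly eight of us are knights" is indeed false.
As a knave, Gita's statement "exactly four of Paz, Tara, Enzo, Farah, and Zane are knaves" should be false; it is.
Bob is a knave; "Farah is a knave" is false, as required.
Farah (knight): "either exactly one of Paz and Bob is a knight, or Gita is a knave" — true. ✓
As a knave, Zane's statement "Clio is the same type as me" should be false; it is.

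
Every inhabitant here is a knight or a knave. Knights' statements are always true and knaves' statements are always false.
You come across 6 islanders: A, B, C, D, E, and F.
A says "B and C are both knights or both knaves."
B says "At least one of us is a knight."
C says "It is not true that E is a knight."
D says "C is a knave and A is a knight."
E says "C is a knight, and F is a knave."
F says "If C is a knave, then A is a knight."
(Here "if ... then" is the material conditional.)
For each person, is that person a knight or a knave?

A is a knight, so "B and C are both knights or both knaves" must be true — and it is.
B is a knight; "at least one of us is a knight" is true, as required.
As a knight, C's statement "it is not true that E is a knight" should be true; it is.
Since D is a knave, "C is a knave and A is a knight" needs to be false, which holds.
As a knave, E's statement "C is a knight, and F is a knave" should be false; it is.
F is a knight, so "if C is a knave, then A is a knight" must be true — and it is.

Knights: A, B, C, and F. Knaves: D and E.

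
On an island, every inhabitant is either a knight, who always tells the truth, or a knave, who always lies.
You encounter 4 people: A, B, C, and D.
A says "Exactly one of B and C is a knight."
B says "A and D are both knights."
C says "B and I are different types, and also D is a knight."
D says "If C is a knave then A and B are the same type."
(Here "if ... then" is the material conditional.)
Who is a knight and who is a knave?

A is a knave, B is a knave, C is a knave, and D is a knight.

A is a knave, and the claim "exactly one of B and C is a knight" is indeed False.
As a knave, B's statement "A and D are both knights" should be False; it is.
C (knave): "B and I are different types, and also D is a knight" — False. ✓
D (knight): "if C is a knave then A and B are the same type" — true. ✓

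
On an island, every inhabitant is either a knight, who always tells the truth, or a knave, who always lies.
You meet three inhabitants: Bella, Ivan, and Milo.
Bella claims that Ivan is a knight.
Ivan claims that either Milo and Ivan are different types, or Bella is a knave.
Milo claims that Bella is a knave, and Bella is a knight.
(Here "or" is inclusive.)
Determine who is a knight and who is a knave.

Bella is a knight, Ivan is a knight, and Milo is a knave.

As a knight, Bella's statement "Ivan is a knight" should be true; it is.
Since Ivan is a knight, "either Milo and Ivan are different types, or Bella is a knave" needs to be true, which holds.
Milo (knave): "Bella is a knave, and Bella is a knight" — false. ✓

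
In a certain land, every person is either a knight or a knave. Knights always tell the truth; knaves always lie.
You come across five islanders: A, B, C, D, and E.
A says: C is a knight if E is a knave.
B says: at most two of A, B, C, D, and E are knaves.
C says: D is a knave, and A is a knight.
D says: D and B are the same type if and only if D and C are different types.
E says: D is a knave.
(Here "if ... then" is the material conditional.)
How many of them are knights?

4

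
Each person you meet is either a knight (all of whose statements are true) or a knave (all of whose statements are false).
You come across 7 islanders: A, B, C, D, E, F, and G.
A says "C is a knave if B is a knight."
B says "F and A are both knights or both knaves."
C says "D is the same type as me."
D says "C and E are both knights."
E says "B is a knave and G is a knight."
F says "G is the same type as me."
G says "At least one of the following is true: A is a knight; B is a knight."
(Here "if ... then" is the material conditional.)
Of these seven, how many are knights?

The unique consistent assignment is A=knight, B=knave, C=knight, D=knight, E=knight, F=knave, G=knight.
That has 5 knights.

5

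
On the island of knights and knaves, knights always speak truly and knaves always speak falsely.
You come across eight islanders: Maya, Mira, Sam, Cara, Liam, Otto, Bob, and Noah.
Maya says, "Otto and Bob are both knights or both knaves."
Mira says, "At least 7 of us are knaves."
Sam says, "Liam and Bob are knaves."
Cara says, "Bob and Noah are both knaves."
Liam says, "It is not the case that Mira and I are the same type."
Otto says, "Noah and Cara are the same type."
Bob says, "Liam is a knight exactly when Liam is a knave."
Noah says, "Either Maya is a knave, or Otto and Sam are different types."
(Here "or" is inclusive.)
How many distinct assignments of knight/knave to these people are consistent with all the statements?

2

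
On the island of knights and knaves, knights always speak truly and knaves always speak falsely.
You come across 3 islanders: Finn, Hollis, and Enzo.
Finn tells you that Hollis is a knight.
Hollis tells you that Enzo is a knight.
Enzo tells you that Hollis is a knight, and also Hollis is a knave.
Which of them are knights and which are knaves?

Knights: none. Knaves: Finn, Hollis, and Enzo.

Finn (knave): "Hollis is a knight" — False. ✓
As a knave, Hollis's statement "Enzo is a knight" should be False; it is.
Enzo (knave): "Hollis is a knight, and also Hollis is a knave" — False. ✓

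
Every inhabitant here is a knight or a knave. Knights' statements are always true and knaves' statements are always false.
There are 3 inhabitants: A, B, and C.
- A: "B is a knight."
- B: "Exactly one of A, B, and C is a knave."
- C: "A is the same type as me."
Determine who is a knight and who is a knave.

A is a knight; "B is a knight" is True, as required.
As a knight, B's statement "exactly one of A, B, and C is a knave" should be True; it is.
C is a knave, so "A is the same type as me" must be False — and it is.

A is a knight, B is a knight, and C is a knave.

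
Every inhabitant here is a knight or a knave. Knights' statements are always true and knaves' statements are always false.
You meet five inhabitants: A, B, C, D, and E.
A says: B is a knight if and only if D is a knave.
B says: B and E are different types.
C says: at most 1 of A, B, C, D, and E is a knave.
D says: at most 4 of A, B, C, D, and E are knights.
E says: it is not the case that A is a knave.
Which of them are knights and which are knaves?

Suppose A is a knight. Then A's statement "B is a knight if and only if D is a knave" would have to be true. Checking the 16 ways to assign the others, none is consistent with every speaker.
(For instance, with B=knight, C=knave, D=knight, E=knave, A's claim "B is a knight if and only if D is a knave" comes out false where it would need to be true.)
So A must be a knave, making "B is a knight if and only if D is a knave" false. Taking A=knave, B=knight, C=knave, D=knight, E=knave, each remaining statement checks out:
  B (knight): "B and E are different types" — true. ✓
  C (knave): "at most 1 of A, B, C, D, and E is a knave" — false. ✓
  D (knight): "at most 4 of A, B, C, D, and E are knights" — true. ✓
  E (knave): "it is not the case that A is a knave" — false. ✓
This is the unique consistent assignment.

A is a knave, B is a knight, C is a knave, D is a knight, and E is a knave.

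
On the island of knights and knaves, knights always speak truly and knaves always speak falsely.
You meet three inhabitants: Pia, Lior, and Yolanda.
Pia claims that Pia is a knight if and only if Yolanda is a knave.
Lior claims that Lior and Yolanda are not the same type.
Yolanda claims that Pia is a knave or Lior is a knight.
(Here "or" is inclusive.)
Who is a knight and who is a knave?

Knights: Pia. Knaves: Lior and Yolanda.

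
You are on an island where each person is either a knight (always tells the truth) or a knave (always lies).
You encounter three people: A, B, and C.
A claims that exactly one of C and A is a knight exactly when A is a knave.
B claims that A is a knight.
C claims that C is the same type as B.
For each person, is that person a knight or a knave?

Knights: A, B, and C. Knaves: none.

Suppose A is a knave. Then A's statement "exactly one of C and A is a knight exactly when A is a knave" would have to be false. Checking the 4 ways to assign the others, none is consistent with every speaker.
(For instance, with B=knight, C=knight, A's claim "exactly one of C and A is a knight exactly when A is a knave" comes out true where it would need to be false.)
So A must be a knight, making "exactly one of C and A is a knight exactly when A is a knave" true. Taking A=knight, B=knight, C=knight, each remaining statement checks out:
  B (knight): "A is a knight" — true. ✓
  C (knight): "C is the same type as B" — true. ✓
This is the unique consistent assignment.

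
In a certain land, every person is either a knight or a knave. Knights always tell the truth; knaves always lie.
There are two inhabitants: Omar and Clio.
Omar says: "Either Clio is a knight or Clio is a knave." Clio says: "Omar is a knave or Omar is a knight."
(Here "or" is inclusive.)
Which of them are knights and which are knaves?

Suppose Omar is a knave. Then Omar's statement "either Clio is a knight or Clio is a knave" would have to be false. Checking the 2 ways to assign the others, none is consistent with every speaker.
(For instance, with Clio=knight, Omar's claim "either Clio is a knight or Clio is a knave" comes out true where it would need to be false.)
So Omar must be a knight, making "either Clio is a knight or Clio is a knave" true. Taking Omar=knight, Clio=knight, each remaining statement checks out:
  Clio (knight): "Omar is a knave or Omar is a knight" — true. ✓
This is the unique consistent assignment.

Omar is a knight and Clio is a knight.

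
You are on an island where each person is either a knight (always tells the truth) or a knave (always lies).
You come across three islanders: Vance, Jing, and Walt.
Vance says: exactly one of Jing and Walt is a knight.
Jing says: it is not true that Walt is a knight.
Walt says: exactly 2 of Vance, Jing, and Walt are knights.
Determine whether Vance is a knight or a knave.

Vance is a knight.

Consistent assignments: {Vance=knight, Jing=knave, Walt=knight}
In every consistent assignment, Vance is a knight.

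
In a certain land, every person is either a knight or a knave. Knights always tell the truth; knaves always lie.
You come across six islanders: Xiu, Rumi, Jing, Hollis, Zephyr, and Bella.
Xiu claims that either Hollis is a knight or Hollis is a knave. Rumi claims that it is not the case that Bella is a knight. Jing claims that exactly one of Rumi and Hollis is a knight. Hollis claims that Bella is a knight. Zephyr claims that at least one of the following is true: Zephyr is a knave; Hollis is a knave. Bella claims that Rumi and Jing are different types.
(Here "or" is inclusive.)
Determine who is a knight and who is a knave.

Xiu is a knight, Rumi is a knight, Jing is a knight, Hollis is a knave, Zephyr is a knight, and Bella is a knave.

Xiu is a knight, and the claim "either Hollis is a knight or Hollis is a knave" is indeed true.
Rumi (knight): "it is not the case that Bella is a knight" — true. ✓
Jing (knight): "exactly one of Rumi and Hollis is a knight" — true. ✓
As a knave, Hollis's statement "Bella is a knight" should be false; it is.
Zephyr is a knight, and the claim "at least one of the following is true: Zephyr is a knave; Hollis is a knave" is indeed true.
Bella is a knave, and the claim "Rumi and Jing are different types" is indeed false.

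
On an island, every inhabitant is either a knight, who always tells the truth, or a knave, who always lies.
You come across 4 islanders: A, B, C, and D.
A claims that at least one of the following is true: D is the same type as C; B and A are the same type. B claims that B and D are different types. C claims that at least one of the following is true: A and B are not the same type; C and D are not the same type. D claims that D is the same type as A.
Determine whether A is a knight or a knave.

Consistent assignments: {A=knight, B=knight, C=knight, D=knave}; {A=knight, B=knight, C=knave, D=knave}
In every consistent assignment, A is a knight.

A is a knight.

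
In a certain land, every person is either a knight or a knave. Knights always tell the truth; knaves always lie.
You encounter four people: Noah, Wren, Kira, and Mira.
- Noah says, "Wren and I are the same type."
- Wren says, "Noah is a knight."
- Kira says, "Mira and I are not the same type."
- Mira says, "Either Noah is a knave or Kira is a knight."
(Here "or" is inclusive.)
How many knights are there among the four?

The unique consistent assignment is Noah=knight, Wren=knight, Kira=knave, Mira=knave.
That has 2 knights.

2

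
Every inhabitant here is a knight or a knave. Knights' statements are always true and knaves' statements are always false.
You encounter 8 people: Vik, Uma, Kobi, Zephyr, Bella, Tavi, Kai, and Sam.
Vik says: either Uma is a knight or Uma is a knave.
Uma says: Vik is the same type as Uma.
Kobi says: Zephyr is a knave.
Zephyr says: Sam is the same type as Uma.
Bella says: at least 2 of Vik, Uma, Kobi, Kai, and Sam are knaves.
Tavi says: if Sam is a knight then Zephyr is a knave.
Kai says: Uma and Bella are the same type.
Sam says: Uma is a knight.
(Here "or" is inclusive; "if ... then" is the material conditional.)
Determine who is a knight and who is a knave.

Vik is a knight, Uma is a knave, Kobi is a knave, Zephyr is a knight, Bella is a knight, Tavi is a knight, Kai is a knave, and Sam is a knave.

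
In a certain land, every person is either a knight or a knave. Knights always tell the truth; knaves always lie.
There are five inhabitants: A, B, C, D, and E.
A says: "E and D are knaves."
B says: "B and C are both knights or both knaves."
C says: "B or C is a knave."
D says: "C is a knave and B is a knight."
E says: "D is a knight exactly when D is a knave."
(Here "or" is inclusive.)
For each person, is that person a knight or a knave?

A is a knight; "E and D are knaves" is True, as required.
B (knave): "B and C are both knights or both knaves" — false. ✓
As a knight, C's statement "B or C is a knave" should be True; it is.
D is a knave, and the claim "C is a knave and B is a knight" is indeed false.
As a knave, E's statement "D is a knight exactly when D is a knave" should be false; it is.

A is a knight, B is a knave, C is a knight, D is a knave, and E is a knave.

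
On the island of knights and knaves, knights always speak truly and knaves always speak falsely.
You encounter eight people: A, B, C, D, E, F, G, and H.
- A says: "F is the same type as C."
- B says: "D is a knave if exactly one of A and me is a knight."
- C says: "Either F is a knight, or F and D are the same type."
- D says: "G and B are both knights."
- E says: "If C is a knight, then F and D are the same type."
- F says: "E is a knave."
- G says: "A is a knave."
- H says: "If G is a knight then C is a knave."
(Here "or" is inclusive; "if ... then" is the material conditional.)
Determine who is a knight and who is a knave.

A is a knight, B is a knight, C is a knight, D is a knave, E is a knave, F is a knight, G is a knave, and H is a knight.

A is a knight; "F is the same type as C" is true, as required.
Since B is a knight, "D is a knave if exactly one of A and me is a knight" needs to be true, which holds.
C is a knight; "either F is a knight, or F and D are the same type" is true, as required.
Since D is a knave, "G and B are both knights" needs to be false, which holds.
E is a knave, and the claim "if C is a knight, then F and D are the same type" is indeed false.
F is a knight; "E is a knave" is true, as required.
G is a knave, and the claim "A is a knave" is indeed false.
H (knight): "if G is a knight then C is a knave" — true. ✓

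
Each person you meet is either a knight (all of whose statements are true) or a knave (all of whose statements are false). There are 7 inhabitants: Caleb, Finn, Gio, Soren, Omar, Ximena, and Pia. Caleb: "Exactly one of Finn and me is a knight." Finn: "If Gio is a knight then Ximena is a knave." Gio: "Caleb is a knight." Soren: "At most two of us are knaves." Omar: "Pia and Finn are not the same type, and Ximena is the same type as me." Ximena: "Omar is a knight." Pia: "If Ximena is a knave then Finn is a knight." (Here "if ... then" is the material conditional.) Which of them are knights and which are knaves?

Knights: Caleb, Gio, Soren, Omar, Ximena, and Pia. Knaves: Finn.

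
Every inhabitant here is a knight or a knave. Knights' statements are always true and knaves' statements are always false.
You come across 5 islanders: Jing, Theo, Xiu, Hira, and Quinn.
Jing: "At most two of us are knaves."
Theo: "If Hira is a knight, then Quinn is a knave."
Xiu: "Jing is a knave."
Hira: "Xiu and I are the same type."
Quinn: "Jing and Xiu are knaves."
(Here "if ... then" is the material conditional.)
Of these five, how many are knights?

2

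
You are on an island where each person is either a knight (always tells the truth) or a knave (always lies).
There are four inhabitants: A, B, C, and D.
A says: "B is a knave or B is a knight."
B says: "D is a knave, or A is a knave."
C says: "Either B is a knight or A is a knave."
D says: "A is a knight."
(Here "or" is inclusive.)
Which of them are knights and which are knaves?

A (knight): "B is a knave or B is a knight" — True. ✓
B is a knave; "D is a knave, or A is a knave" is False, as required.
C (knave): "either B is a knight or A is a knave" — False. ✓
As a knight, D's statement "A is a knight" should be True; it is.

Knights: A and D. Knaves: B and C.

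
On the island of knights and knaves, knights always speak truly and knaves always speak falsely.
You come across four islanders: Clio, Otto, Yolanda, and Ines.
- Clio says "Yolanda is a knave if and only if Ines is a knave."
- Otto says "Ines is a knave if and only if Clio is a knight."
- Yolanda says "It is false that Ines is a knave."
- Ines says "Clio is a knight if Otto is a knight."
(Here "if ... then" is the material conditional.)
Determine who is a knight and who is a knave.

Knights: Clio, Yolanda, and Ines. Knaves: Otto.

Suppose Clio is a knave. Then Clio's statement "Yolanda is a knave if and only if Ines is a knave" would have to be false. Checking the 8 ways to assign the others, none is consistent with every speaker.
(For instance, with Otto=knave, Yolanda=knight, Ines=knight, Clio's claim "Yolanda is a knave if and only if Ines is a knave" comes out true where it would need to be false.)
So Clio must be a knight, making "Yolanda is a knave if and only if Ines is a knave" true. Taking Clio=knight, Otto=knave, Yolanda=knight, Ines=knight, each remaining statement checks out:
  Otto (knave): "Ines is a knave if and only if Clio is a knight" — false. ✓
  Yolanda (knight): "it is false that Ines is a knave" — true. ✓
  Ines (knight): "Clio is a knight if Otto is a knight" — true. ✓
This is the unique consistent assignment.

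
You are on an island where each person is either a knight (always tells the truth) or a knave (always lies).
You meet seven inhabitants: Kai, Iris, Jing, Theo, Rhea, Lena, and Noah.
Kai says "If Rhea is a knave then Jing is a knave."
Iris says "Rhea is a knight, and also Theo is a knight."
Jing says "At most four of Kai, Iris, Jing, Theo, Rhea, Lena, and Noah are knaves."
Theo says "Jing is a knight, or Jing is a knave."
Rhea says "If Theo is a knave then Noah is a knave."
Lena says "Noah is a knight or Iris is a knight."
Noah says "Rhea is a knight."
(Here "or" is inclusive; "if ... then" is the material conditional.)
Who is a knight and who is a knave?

Since Kai is a knight, "if Rhea is a knave then Jing is a knave" needs to be True, which holds.
Iris is a knight, so "Rhea is a knight, and also Theo is a knight" must be True — and it is.
Jing is a knight; "at most four of Kai, Iris, Jing, Theo, Rhea, Lena, and Noah are knaves" is True, as required.
Theo is a knight, so "Jing is a knight, or Jing is a knave" must be True — and it is.
Rhea is a knight; "if Theo is a knave then Noah is a knave" is True, as required.
Since Lena is a knight, "Noah is a knight or Iris is a knight" needs to be True, which holds.
As a knight, Noah's statement "Rhea is a knight" should be True; it is.

Kai is a knight, Iris is a knight, Jing is a knight, Theo is a knight, Rhea is a knight, Lena is a knight, and Noah is a knight.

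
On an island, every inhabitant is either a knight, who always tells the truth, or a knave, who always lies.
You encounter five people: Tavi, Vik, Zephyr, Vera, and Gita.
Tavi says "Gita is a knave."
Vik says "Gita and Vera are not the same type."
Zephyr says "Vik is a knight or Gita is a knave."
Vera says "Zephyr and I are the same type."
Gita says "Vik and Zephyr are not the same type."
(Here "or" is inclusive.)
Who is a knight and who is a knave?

Since Tavi is a knight, "Gita is a knave" needs to be true, which holds.
Since Vik is a knight, "Gita and Vera are not the same type" needs to be true, which holds.
Zephyr (knight): "Vik is a knight or Gita is a knave" — true. ✓
Vera is a knight, and the claim "Zephyr and I are the same type" is indeed true.
Gita is a knave, and the claim "Vik and Zephyr are not the same type" is indeed false.

Tavi is a knight, Vik is a knight, Zephyr is a knight, Vera is a knight, and Gita is a knave.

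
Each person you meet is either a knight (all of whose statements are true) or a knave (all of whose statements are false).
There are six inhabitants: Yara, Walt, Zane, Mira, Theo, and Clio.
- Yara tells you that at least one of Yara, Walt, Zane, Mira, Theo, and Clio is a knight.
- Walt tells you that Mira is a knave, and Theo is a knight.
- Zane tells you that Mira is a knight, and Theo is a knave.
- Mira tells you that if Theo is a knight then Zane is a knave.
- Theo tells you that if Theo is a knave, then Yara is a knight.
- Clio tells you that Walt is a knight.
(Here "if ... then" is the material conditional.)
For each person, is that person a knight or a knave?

Yara is a knight, Walt is a knave, Zane is a knave, Mira is a knight, Theo is a knight, and Clio is a knave.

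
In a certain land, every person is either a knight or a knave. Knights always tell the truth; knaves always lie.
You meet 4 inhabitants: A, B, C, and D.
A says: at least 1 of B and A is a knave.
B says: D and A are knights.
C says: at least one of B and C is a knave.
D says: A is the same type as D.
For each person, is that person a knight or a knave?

A is a knight, so "at least 1 of B and A is a knave" must be true — and it is.
As a knave, B's statement "D and A are knights" should be false; it is.
As a knight, C's statement "at least one of B and C is a knave" should be true; it is.
D is a knave; "A is the same type as D" is false, as required.

A is a knight, B is a knave, C is a knight, and D is a knave.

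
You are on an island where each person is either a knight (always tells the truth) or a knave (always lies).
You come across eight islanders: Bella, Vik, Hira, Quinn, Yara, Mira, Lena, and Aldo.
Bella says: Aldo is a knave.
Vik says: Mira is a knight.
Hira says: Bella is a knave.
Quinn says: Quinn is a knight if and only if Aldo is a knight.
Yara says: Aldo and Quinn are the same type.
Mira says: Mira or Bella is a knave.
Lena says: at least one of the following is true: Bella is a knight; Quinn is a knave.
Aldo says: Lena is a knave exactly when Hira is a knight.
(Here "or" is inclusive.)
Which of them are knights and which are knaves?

Bella (knave): "Aldo is a knave" — False. ✓
Vik (knight): "Mira is a knight" — true. ✓
Hira is a knight, and the claim "Bella is a knave" is indeed true.
As a knight, Quinn's statement "Quinn is a knight if and only if Aldo is a knight" should be true; it is.
Yara is a knight; "Aldo and Quinn are the same type" is true, as required.
Since Mira is a knight, "Mira or Bella is a knave" needs to be true, which holds.
Lena is a knave; "at least one of the following is true: Bella is a knight; Quinn is a knave" is False, as required.
Since Aldo is a knight, "Lena is a knave exactly when Hira is a knight" needs to be true, which holds.

Knights: Vik, Hira, Quinn, Yara, Mira, and Aldo. Knaves: Bella and Lena.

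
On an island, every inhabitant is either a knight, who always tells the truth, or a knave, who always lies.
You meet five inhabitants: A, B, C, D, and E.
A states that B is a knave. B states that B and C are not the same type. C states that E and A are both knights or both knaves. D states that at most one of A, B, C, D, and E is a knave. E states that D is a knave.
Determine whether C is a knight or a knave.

C is a knave.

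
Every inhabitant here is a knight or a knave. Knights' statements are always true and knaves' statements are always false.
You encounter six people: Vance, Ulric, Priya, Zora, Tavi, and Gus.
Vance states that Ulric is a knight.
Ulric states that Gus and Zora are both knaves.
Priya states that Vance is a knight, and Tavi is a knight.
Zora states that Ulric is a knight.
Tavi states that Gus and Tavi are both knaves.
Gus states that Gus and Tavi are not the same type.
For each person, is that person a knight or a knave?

Knights: Gus. Knaves: Vance, Ulric, Priya, Zora, and Tavi.

Vance is a knave, so "Ulric is a knight" must be false — and it is.
Since Ulric is a knave, "Gus and Zora are both knaves" needs to be false, which holds.
Priya is a knave; "Vance is a knight, and Tavi is a knight" is false, as required.
Zora is a knave, so "Ulric is a knight" must be false — and it is.
As a knave, Tavi's statement "Gus and Tavi are both knaves" should be false; it is.
Gus is a knight, and the claim "Gus and Tavi are not the same type" is indeed true.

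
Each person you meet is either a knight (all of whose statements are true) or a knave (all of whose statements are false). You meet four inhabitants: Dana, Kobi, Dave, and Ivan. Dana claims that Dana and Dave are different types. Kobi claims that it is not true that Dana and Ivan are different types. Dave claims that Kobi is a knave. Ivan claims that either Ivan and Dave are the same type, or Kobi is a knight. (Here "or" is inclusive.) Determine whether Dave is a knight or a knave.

Consistent assignments: {Dana=knight, Kobi=knight, Dave=knave, Ivan=knight}
In every consistent assignment, Dave is a knave.

Dave is a knave.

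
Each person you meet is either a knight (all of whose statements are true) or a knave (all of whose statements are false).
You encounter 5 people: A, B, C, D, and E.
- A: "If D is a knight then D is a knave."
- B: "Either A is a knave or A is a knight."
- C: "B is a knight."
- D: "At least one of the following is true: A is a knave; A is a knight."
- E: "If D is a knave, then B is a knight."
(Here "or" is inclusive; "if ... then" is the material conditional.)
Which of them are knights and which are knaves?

Suppose A is a knight. Then A's statement "if D is a knight then D is a knave" would have to be true. Checking the 16 ways to assign the others, none is consistent with every speaker.
(For instance, with B=knight, C=knight, D=knight, E=knight, A's claim "if D is a knight then D is a knave" comes out false where it would need to be true.)
So A must be a knave, making "if D is a knight then D is a knave" false. Taking A=knave, B=knight, C=knight, D=knight, E=knight, each remaining statement checks out:
  B (knight): "either A is a knave or A is a knight" — true. ✓
  C (knight): "B is a knight" — true. ✓
  D (knight): "at least one of the following is true: A is a knave; A is a knight" — true. ✓
  E (knight): "if D is a knave, then B is a knight" — true. ✓
This is the unique consistent assignment.

A is a knave, B is a knight, C is a knight, D is a knight, and E is a knight.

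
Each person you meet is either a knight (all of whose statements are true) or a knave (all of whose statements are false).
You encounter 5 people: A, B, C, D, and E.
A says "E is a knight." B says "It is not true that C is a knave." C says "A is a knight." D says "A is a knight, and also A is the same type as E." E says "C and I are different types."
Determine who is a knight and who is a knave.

Suppose A is a knight. Then A's statement "E is a knight" would have to be true. Checking the 16 ways to assign the others, none is consistent with every speaker.
(For instance, with B=knave, C=knave, D=knave, E=knave, A's claim "E is a knight" comes out false where it would need to be true.)
So A must be a knave, making "E is a knight" false. Taking A=knave, B=knave, C=knave, D=knave, E=knave, each remaining statement checks out:
  B (knave): "it is not true that C is a knave" — false. ✓
  C (knave): "A is a knight" — false. ✓
  D (knave): "A is a knight, and also A is the same type as E" — false. ✓
  E (knave): "C and I are different types" — false. ✓
This is the unique consistent assignment.

Knights: none. Knaves: A, B, C, D, and E.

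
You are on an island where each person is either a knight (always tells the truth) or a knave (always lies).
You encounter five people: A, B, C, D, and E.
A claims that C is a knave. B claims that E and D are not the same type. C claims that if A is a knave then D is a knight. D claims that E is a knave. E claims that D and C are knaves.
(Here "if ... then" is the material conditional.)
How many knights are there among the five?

3

The unique consistent assignment is A=knave, B=knight, C=knight, D=knight, E=knave.
That has 3 knights.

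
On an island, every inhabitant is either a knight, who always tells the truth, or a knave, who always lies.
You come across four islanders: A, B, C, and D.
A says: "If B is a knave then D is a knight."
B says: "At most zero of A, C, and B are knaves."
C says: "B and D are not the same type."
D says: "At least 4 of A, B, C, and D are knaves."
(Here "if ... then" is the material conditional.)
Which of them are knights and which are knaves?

Knights: A, B, and C. Knaves: D.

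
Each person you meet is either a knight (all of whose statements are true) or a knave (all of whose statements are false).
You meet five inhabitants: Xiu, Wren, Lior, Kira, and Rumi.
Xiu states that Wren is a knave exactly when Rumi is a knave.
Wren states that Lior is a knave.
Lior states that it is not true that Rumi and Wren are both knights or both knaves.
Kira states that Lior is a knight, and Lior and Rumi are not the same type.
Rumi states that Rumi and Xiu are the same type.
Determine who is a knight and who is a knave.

Suppose Xiu is a knave. Then Xiu's statement "Wren is a knave exactly when Rumi is a knave" would have to be false. Checking the 16 ways to assign the others, none is consistent with every speaker.
(For instance, with Wren=knight, Lior=knave, Kira=knave, Rumi=knight, Xiu's claim "Wren is a knave exactly when Rumi is a knave" comes out true where it would need to be false.)
So Xiu must be a knight, making "Wren is a knave exactly when Rumi is a knave" true. Taking Xiu=knight, Wren=knight, Lior=knave, Kira=knave, Rumi=knight, each remaining statement checks out:
  Wren (knight): "Lior is a knave" — true. ✓
  Lior (knave): "it is not true that Rumi and Wren are both knights or both knaves" — false. ✓
  Kira (knave): "Lior is a knight, and Lior and Rumi are not the same type" — false. ✓
  Rumi (knight): "Rumi and Xiu are the same type" — true. ✓
This is the unique consistent assignment.

Xiu is a knight, Wren is a knight, Lior is a knave, Kira is a knave, and Rumi is a knight.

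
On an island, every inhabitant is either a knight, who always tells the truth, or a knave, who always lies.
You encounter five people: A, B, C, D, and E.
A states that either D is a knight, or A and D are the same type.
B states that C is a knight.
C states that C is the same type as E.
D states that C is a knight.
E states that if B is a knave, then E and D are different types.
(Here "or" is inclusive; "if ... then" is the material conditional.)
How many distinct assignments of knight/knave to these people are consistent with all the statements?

1

Consistent assignments:
  A=knight, B=knight, C=knight, D=knight, E=knight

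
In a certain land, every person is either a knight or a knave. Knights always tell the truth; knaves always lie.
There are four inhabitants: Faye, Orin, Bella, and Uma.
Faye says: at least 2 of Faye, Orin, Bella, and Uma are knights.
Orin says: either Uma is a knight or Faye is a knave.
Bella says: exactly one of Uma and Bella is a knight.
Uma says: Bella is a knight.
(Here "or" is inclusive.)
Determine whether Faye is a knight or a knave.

Consistent assignments: {Faye=knave, Orin=knight, Bella=knave, Uma=knave}
In every consistent assignment, Faye is a knave.

Faye is a knave.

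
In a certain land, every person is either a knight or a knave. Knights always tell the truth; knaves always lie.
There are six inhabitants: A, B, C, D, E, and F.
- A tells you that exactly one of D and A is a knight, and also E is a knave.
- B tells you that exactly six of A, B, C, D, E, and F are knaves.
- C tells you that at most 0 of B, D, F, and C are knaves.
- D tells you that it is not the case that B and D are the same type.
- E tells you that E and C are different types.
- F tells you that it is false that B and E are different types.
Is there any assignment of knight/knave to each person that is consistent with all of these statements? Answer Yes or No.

Yes

One consistent assignment: A=knight, B=knave, C=knave, D=knave, E=knave, F=knight.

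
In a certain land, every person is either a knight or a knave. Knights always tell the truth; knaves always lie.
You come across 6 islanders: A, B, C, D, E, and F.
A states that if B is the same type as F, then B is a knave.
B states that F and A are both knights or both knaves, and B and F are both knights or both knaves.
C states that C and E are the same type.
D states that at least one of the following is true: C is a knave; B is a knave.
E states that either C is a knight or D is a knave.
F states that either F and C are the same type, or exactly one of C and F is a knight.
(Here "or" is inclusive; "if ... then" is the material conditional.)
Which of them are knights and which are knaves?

Knights: A, C, D, E, and F. Knaves: B.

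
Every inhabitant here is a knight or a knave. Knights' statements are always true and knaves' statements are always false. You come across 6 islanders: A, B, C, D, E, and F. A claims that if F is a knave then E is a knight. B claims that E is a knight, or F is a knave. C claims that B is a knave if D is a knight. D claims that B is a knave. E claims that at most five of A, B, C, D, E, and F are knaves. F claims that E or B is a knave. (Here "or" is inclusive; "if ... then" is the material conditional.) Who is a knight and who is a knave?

A is a knight, B is a knight, C is a knight, D is a knave, E is a knight, and F is a knave.

As a knight, A's statement "if F is a knave then E is a knight" should be True; it is.
B is a knight, and the claim "E is a knight, or F is a knave" is indeed True.
C is a knight; "B is a knave if D is a knight" is True, as required.
D (knave): "B is a knave" — false. ✓
Since E is a knight, "at most five of A, B, C, D, E, and F are knaves" needs to be True, which holds.
As a knave, F's statement "E or B is a knave" should be false; it is.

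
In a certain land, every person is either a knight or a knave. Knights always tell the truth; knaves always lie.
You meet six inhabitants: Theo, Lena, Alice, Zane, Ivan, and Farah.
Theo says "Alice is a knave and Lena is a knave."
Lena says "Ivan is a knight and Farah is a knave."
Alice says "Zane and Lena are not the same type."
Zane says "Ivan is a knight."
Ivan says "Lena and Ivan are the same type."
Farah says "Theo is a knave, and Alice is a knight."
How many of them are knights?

The unique consistent assignment is Theo=knave, Lena=knight, Alice=knave, Zane=knight, Ivan=knight, Farah=knave.
That has 3 knights.

3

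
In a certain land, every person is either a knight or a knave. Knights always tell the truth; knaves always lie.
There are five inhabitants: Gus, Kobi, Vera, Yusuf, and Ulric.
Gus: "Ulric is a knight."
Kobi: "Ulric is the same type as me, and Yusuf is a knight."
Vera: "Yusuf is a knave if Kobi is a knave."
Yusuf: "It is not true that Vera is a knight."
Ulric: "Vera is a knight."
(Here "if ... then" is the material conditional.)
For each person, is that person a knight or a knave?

Gus is a knight, and the claim "Ulric is a knight" is indeed True.
Kobi is a knave; "Ulric is the same type as me, and Yusuf is a knight" is False, as required.
As a knight, Vera's statement "Yusuf is a knave if Kobi is a knave" should be True; it is.
Since Yusuf is a knave, "it is not true that Vera is a knight" needs to be False, which holds.
As a knight, Ulric's statement "Vera is a knight" should be True; it is.

Knights: Gus, Vera, and Ulric. Knaves: Kobi and Yusuf.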